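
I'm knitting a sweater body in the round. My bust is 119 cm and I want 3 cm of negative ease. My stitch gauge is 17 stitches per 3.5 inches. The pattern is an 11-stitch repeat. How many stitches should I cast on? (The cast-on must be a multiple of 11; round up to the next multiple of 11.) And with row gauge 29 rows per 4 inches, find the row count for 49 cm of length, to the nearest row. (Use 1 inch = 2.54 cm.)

Finished = 119 − 3 = 116 cm.
116 cm × 1/2.54 = 45.67 inches.
17/3.5 = 4.857 sts per in; 45.67 × 4.857 = 221.82 sts.
Next multiple of 11 → 231.
49 cm = 19.29 inches; × 7.25 = 139.86 → 140 rows.

Cast on 231 stitches; work 140 rows.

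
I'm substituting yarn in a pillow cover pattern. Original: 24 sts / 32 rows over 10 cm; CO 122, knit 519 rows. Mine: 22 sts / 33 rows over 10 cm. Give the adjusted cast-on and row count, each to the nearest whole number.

Cast on 112 stitches; work 535 rows.

Stitches: 122 × 22/24 = 111.83 → 112.
Rows: 519 × 33/32 = 535.22 → 535.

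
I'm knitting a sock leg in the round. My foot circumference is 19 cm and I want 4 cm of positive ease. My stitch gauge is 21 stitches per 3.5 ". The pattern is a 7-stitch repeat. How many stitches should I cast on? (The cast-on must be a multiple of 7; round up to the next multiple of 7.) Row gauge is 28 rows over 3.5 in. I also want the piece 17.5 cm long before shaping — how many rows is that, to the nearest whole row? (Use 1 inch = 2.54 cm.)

Cast on 56 stitches; work 55 rows.

Finished = 19 + 4 = 23 cm.
23 cm × 1/2.54 = 9.06 inches.
21/3.5 = 6 sts per in; 9.06 × 6 = 54.33 sts.
Next multiple of 7 → 56.
17.5 cm = 6.89 inches; × 8 = 55.12 → 55 rows.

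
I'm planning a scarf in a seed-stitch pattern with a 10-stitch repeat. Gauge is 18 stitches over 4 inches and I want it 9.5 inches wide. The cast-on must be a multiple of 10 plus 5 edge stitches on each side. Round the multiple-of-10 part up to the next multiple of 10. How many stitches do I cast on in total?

CO 50 sts.

18 / 4 = 4.5 sts per inch.
9.5 × 4.5 = 42.75 sts.
Less 10 edge sts → 32.75 for the repeat.
Next multiple of 10: 40.
Add back 10 edge sts → 50.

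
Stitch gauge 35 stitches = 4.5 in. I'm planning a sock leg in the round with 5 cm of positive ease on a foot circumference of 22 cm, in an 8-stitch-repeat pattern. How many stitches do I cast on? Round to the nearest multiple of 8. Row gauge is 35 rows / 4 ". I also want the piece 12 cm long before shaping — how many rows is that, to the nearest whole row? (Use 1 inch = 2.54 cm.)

Finished = 22 + 5 = 27 cm.
27 cm × 1/2.54 = 10.63 inches.
35/4.5 = 7.778 sts per in; 10.63 × 7.778 = 82.68 sts.
Nearest multiple of 8 → 80.
12 cm = 4.72 inches; × 8.75 = 41.34 → 41 rows.

Cast on 80 stitches; work 41 rows.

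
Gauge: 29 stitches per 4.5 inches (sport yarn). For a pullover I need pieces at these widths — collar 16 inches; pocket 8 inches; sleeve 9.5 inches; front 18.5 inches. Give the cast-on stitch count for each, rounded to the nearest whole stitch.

collar 103; pocket 52; sleeve 61; front 119.

Rate = 29/4.5 = 6.444 sts per in.
collar: 16 × 6.444 = 103.11 → 103.
pocket: 8 × 6.444 = 51.56 → 52.
sleeve: 9.5 × 6.444 = 61.22 → 61.
front: 18.5 × 6.444 = 119.22 → 119.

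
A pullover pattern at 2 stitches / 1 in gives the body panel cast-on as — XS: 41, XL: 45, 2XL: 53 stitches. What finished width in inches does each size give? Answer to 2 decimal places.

2/1 = 2 sts per in.
XS: 41 / 2 = 20.500 → 20.50 in.
XL: 45 / 2 = 22.500 → 22.50 in.
2XL: 53 / 2 = 26.500 → 26.50 in.

XS 20.50 inches; XL 22.50 inches; 2XL 26.50 inches.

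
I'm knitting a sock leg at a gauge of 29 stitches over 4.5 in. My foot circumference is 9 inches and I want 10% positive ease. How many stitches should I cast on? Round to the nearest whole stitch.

Finished = 9 × 1.10 = 9.90 in.
29 / 4.5 = 6.444 sts per inch.
9.90 × 6.444 = 63.80 sts.
→ 64 sts.

Cast on 64 stitches.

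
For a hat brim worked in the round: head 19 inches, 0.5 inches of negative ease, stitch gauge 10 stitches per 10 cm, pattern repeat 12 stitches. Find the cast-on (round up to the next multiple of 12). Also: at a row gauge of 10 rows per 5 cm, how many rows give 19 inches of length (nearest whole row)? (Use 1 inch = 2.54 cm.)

Finished = 19 − 0.5 = 18.5 inches.
18.5 inches × 2.54 = 46.99 cm.
10/10 = 1 sts per cm; 46.99 × 1 = 46.99 sts.
Next multiple of 12 → 48.
19 inches = 48.26 cm; × 2 = 96.52 → 97 rows.

Cast on 48 stitches; work 97 rows.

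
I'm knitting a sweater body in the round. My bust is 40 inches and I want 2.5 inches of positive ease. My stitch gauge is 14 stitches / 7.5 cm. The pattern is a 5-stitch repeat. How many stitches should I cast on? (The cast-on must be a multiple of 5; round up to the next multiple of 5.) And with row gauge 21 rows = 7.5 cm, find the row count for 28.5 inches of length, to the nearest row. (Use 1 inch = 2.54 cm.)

Finished = 40 + 2.5 = 42.5 inches.
42.5 inches × 2.54 = 107.95 cm.
14/7.5 = 1.867 sts per cm; 107.95 × 1.867 = 201.51 sts.
Next multiple of 5 → 205.
28.5 inches = 72.39 cm; × 2.8 = 202.69 → 203 rows.

Cast on 205 stitches; work 203 rows.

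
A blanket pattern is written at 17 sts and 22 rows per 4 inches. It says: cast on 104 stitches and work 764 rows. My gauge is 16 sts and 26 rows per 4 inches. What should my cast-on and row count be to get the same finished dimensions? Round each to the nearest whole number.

Stitches: 104 × 16/17 = 97.88 → 98.
Rows: 764 × 26/22 = 902.91 → 903.

Cast on 98 stitches; work 903 rows.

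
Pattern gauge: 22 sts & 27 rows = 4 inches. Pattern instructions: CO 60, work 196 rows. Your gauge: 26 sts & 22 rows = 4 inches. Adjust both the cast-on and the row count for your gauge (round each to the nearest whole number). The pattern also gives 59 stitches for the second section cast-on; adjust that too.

Cast on 71 stitches; work 160 rows; second section cast-on 70 stitches.

Stitches: 60 × 26/22 = 70.91 → 71.
Rows: 196 × 22/27 = 159.70 → 160.
second section cast-on: 59 × 26/22 = 69.73 → 70.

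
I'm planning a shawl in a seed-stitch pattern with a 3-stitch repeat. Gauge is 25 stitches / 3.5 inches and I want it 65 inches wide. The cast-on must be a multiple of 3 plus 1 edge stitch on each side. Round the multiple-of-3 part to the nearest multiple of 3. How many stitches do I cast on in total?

Cast on 464 stitches.

25 / 3.5 = 7.143 sts per inch.
65 × 7.143 = 464.29 sts.
Less 2 edge sts → 462.29 for the repeat.
Nearest multiple of 3: 462.
Add back 2 edge sts → 464.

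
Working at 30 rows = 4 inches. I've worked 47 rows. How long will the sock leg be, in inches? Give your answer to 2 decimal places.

6.27 inches.

30 rows / 4 inch = 7.5 rows per inch.
47 / 7.5 = 6.267 inches.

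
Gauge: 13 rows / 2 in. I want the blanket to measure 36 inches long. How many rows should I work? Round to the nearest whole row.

234 rows.

13 rows / 2 in = 6.5 rows per inch.
36 × 6.5 = 234.00 rows.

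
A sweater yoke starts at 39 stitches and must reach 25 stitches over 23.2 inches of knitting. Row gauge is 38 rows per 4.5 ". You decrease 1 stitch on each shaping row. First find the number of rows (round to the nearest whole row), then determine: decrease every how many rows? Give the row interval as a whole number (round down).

Decrease every 14th row.

Rows = 23.2 × 8.444 = 195.9 → 196 rows.
Stitches to remove: 14 → 14 shaping rows (at 1 st each).
196 / 14 = 14.00 → every 14 rows.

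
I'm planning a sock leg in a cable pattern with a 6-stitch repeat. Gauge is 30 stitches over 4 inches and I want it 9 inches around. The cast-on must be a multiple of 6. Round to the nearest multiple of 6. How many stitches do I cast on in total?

66 stitches.

30 / 4 = 7.5 sts per inch.
9 × 7.5 = 67.50 sts.
Nearest multiple of 6: 66.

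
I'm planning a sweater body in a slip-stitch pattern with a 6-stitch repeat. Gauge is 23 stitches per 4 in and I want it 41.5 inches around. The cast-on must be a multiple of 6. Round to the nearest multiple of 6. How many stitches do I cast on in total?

23 / 4 = 5.75 sts per inch.
41.5 × 5.75 = 238.62 sts.
Nearest multiple of 6: 240.

240 stitches.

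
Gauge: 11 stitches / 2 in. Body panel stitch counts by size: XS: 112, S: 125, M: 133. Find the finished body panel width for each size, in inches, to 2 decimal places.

11/2 = 5.5 sts per in.
XS: 112 / 5.5 = 20.364 → 20.36 in.
S: 125 / 5.5 = 22.727 → 22.73 in.
M: 133 / 5.5 = 24.182 → 24.18 in.

XS 20.36 inches; S 22.73 inches; M 24.18 inches.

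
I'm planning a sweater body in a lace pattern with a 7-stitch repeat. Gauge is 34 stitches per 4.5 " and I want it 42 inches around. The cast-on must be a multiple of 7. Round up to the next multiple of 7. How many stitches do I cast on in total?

34 / 4.5 = 7.556 sts per inch.
42 × 7.556 = 317.33 sts.
Next multiple of 7: 322.

Cast on 322 stitches.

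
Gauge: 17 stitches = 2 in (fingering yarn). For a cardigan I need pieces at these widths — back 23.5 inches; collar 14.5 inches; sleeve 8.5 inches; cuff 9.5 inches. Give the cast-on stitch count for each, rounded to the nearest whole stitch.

back 200; collar 123; sleeve 72; cuff 81.

Rate = 17/2 = 8.5 sts per in.
back: 23.5 × 8.5 = 199.75 → 200.
collar: 14.5 × 8.5 = 123.25 → 123.
sleeve: 8.5 × 8.5 = 72.25 → 72.
cuff: 9.5 × 8.5 = 80.75 → 81.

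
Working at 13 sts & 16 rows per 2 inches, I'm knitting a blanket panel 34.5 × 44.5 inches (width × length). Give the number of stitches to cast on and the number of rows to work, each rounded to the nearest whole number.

Stitch gauge = 13/2 = 6.5 sts/in; 34.5 × 6.5 = 224.25 → 224 sts.
Row gauge = 16/2 = 8 rows/in; 44.5 × 8 = 356.00 → 356 rows.

Cast on 224 stitches and work 356 rows.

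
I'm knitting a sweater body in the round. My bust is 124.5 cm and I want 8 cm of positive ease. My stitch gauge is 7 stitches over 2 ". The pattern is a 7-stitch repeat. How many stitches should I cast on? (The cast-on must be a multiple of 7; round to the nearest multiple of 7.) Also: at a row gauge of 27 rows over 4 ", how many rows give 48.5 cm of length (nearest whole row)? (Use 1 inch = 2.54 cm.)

Cast on 182 stitches; work 129 rows.

Finished = 124.5 + 8 = 132.5 cm.
132.5 cm × 1/2.54 = 52.17 inches.
7/2 = 3.5 sts per in; 52.17 × 3.5 = 182.58 sts.
Nearest multiple of 7 → 182.
48.5 cm = 19.09 inches; × 6.75 = 128.89 → 129 rows.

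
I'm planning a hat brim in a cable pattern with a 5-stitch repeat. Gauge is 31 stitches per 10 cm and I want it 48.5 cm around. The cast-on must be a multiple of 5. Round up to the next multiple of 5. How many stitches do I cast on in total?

155 stitches.

31 / 10 = 3.1 sts per cm.
48.5 × 3.1 = 150.35 sts.
Next multiple of 5: 155.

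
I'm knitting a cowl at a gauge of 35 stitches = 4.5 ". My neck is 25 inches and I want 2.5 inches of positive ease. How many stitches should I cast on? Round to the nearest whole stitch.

CO 214 sts.

Finished = 25 + 2.5 = 27.5 in.
35 / 4.5 = 7.778 sts per inch.
27.50 × 7.778 = 213.89 sts.
→ 214 sts.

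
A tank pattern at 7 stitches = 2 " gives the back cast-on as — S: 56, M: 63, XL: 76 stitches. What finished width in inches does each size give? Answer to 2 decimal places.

S 16.00 inches; M 18.00 inches; XL 21.71 inches.

7/2 = 3.5 sts per in.
S: 56 / 3.5 = 16.000 → 16.00 in.
M: 63 / 3.5 = 18.000 → 18.00 in.
XL: 76 / 3.5 = 21.714 → 21.71 in.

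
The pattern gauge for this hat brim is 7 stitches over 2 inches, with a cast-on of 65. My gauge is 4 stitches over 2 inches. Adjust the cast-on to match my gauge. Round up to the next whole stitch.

CO 38 sts.

Scale factor = 4 / 7 = 0.571.
65 × 4 / 7 = 37.14 sts.
→ 38 sts.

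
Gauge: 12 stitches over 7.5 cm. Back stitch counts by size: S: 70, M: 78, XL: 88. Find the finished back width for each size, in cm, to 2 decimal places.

12/7.5 = 1.6 sts per cm.
S: 70 / 1.6 = 43.750 → 43.75 cm.
M: 78 / 1.6 = 48.750 → 48.75 cm.
XL: 88 / 1.6 = 55.000 → 55.00 cm.

S 43.75 cm; M 48.75 cm; XL 55.00 cm.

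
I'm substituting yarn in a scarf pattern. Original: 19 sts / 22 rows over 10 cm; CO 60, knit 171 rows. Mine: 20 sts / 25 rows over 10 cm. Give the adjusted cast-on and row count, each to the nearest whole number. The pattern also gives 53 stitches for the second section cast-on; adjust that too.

Stitches: 60 × 20/19 = 63.16 → 63.
Rows: 171 × 25/22 = 194.32 → 194.
second section cast-on: 53 × 20/19 = 55.79 → 56.

Cast on 63 stitches; work 194 rows; second section cast-on 56 stitches.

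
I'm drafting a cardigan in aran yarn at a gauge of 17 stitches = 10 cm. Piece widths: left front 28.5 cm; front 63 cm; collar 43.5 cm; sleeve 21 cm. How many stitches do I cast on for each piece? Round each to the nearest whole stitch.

left front 48; front 107; collar 74; sleeve 36.

Rate = 17/10 = 1.7 sts per cm.
left front: 28.5 × 1.7 = 48.45 → 48.
front: 63 × 1.7 = 107.10 → 107.
collar: 43.5 × 1.7 = 73.95 → 74.
sleeve: 21 × 1.7 = 35.70 → 36.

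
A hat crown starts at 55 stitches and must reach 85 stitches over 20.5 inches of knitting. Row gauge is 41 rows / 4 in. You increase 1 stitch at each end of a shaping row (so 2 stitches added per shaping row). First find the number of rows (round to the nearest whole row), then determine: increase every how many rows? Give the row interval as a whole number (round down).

Rows = 20.5 × 10.25 = 210.1 → 210 rows.
Stitches to add: 30 → 15 shaping rows (at 2 st each).
210 / 15 = 14.00 → every 14 rows.

Increase every 14th row.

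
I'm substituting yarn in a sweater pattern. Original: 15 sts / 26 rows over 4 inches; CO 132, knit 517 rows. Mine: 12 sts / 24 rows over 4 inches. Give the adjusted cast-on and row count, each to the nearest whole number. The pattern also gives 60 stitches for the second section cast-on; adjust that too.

Cast on 106 stitches; work 477 rows; second section cast-on 48 stitches.

Stitches: 132 × 12/15 = 105.60 → 106.
Rows: 517 × 24/26 = 477.23 → 477.
second section cast-on: 60 × 12/15 = 48.00 → 48.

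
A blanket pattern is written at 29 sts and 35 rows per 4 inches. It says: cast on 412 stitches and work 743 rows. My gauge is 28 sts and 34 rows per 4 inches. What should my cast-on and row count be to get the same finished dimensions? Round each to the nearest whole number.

Cast on 398 stitches; work 722 rows.

Stitches: 412 × 28/29 = 397.79 → 398.
Rows: 743 × 34/35 = 721.77 → 722.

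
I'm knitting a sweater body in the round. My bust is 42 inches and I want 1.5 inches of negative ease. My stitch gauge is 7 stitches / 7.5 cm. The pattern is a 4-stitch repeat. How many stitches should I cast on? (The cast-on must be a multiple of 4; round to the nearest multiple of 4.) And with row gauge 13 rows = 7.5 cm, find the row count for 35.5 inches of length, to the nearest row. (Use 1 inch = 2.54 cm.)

Finished = 42 − 1.5 = 40.5 inches.
40.5 inches × 2.54 = 102.87 cm.
7/7.5 = 0.933 sts per cm; 102.87 × 0.933 = 96.01 sts.
Nearest multiple of 4 → 96.
35.5 inches = 90.17 cm; × 1.733 = 156.29 → 156 rows.

Cast on 96 stitches; work 156 rows.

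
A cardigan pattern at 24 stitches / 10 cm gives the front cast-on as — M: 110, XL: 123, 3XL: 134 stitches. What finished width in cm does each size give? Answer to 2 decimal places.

24/10 = 2.4 sts per cm.
M: 110 / 2.4 = 45.833 → 45.83 cm.
XL: 123 / 2.4 = 51.250 → 51.25 cm.
3XL: 134 / 2.4 = 55.833 → 55.83 cm.

M 45.83 cm; XL 51.25 cm; 3XL 55.83 cm.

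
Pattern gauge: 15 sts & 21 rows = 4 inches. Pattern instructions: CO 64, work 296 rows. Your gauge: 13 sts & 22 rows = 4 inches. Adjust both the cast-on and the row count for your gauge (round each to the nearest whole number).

Stitches: 64 × 13/15 = 55.47 → 55.
Rows: 296 × 22/21 = 310.10 → 310.

Cast on 55 stitches; work 310 rows.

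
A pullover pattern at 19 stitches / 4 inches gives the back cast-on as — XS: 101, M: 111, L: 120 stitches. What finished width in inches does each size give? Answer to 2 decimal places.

19/4 = 4.75 sts per in.
XS: 101 / 4.75 = 21.263 → 21.26 in.
M: 111 / 4.75 = 23.368 → 23.37 in.
L: 120 / 4.75 = 25.263 → 25.26 in.

XS 21.26 inches; M 23.37 inches; L 25.26 inches.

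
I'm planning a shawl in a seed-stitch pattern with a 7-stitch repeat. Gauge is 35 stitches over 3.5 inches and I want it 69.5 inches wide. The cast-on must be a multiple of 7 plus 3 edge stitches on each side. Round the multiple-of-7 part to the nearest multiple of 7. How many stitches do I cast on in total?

35 / 3.5 = 10 sts per inch.
69.5 × 10 = 695.00 sts.
Less 6 edge sts → 689.00 for the repeat.
Nearest multiple of 7: 686.
Add back 6 edge sts → 692.

692 stitches.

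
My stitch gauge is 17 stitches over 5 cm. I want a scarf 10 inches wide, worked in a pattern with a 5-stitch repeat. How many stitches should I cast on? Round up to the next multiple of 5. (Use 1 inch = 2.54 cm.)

10 in = 10 × 2.54 = 25.40 cm.
17 / 5 = 3.4 sts/cm.
25.40 × 3.4 = 86.36 sts.
→ 90.

90 stitches.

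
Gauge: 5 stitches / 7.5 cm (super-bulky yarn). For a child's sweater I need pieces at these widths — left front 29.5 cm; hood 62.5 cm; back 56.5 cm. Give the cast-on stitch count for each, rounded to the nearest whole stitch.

left front 20; hood 42; back 38.

Rate = 5/7.5 = 0.667 sts per cm.
left front: 29.5 × 0.667 = 19.67 → 20.
hood: 62.5 × 0.667 = 41.67 → 42.
back: 56.5 × 0.667 = 37.67 → 38.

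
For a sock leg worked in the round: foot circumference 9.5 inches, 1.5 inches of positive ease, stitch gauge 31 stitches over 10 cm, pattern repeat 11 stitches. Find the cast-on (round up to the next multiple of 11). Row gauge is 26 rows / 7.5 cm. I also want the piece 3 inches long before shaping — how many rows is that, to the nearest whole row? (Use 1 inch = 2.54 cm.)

Finished = 9.5 + 1.5 = 11 inches.
11 inches × 2.54 = 27.94 cm.
31/10 = 3.1 sts per cm; 27.94 × 3.1 = 86.61 sts.
Next multiple of 11 → 88.
3 inches = 7.62 cm; × 3.467 = 26.42 → 26 rows.

Cast on 88 stitches; work 26 rows.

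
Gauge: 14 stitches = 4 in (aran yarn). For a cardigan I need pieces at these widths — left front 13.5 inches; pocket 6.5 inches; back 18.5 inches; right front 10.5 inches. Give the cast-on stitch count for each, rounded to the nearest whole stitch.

Rate = 14/4 = 3.5 sts per in.
left front: 13.5 × 3.5 = 47.25 → 47.
pocket: 6.5 × 3.5 = 22.75 → 23.
back: 18.5 × 3.5 = 64.75 → 65.
right front: 10.5 × 3.5 = 36.75 → 37.

left front 47; pocket 23; back 65; right front 37.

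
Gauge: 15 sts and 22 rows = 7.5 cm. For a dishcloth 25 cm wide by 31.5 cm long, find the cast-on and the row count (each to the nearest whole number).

Cast on 50 stitches and work 92 rows.

Stitch gauge = 15/7.5 = 2 sts/cm; 25 × 2 = 50.00 → 50 sts.
Row gauge = 22/7.5 = 2.933 rows/cm; 31.5 × 2.933 = 92.40 → 92 rows.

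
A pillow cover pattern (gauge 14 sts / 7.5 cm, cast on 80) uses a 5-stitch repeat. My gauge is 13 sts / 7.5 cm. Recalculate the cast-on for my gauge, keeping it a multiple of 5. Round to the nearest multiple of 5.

CO 75 sts.

80 × 13 / 14 = 74.29.
Nearest multiple of 5: 75.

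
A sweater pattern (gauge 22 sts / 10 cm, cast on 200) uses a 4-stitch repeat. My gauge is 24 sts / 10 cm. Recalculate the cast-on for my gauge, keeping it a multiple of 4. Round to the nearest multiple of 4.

200 × 24 / 22 = 218.18.
Nearest multiple of 4: 220.

CO 220 sts.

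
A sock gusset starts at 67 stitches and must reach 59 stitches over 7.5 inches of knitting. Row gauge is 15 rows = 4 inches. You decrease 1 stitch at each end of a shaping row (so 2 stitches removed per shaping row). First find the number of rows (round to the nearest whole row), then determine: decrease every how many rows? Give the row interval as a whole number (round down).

Rows = 7.5 × 3.75 = 28.1 → 28 rows.
Stitches to remove: 8 → 4 shaping rows (at 2 st each).
28 / 4 = 7.00 → every 7 rows.

Decrease every 7th row.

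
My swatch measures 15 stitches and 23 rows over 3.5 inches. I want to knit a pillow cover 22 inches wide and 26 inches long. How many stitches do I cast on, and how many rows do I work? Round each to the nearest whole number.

Stitch gauge = 15/3.5 = 4.286 sts/in; 22 × 4.286 = 94.29 → 94 sts.
Row gauge = 23/3.5 = 6.571 rows/in; 26 × 6.571 = 170.86 → 171 rows.

Cast on 94 stitches and work 171 rows.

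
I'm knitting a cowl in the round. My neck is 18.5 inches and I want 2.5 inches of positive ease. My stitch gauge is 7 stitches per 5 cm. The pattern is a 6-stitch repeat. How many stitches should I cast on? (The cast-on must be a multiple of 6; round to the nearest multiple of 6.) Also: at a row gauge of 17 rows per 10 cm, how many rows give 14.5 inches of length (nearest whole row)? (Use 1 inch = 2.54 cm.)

Cast on 72 stitches; work 63 rows.

Finished = 18.5 + 2.5 = 21 inches.
21 inches × 2.54 = 53.34 cm.
7/5 = 1.4 sts per cm; 53.34 × 1.4 = 74.68 sts.
Nearest multiple of 6 → 72.
14.5 inches = 36.83 cm; × 1.7 = 62.61 → 63 rows.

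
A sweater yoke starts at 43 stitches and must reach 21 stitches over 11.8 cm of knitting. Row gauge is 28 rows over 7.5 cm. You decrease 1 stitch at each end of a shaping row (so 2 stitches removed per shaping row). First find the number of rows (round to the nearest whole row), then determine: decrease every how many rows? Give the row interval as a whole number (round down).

Rows = 11.8 × 3.733 = 44.1 → 44 rows.
Stitches to remove: 22 → 11 shaping rows (at 2 st each).
44 / 11 = 4.00 → every 4 rows.

Decrease every 4th row.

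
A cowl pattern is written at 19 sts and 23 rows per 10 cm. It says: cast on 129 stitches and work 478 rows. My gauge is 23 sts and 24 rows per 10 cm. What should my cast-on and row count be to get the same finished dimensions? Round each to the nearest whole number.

Stitches: 129 × 23/19 = 156.16 → 156.
Rows: 478 × 24/23 = 498.78 → 499.

Cast on 156 stitches; work 499 rows.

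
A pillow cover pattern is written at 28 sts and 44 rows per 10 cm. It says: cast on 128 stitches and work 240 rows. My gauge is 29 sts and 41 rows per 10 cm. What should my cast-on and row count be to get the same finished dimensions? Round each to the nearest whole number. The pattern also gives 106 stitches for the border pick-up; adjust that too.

Stitches: 128 × 29/28 = 132.57 → 133.
Rows: 240 × 41/44 = 223.64 → 224.
border pick-up: 106 × 29/28 = 109.79 → 110.

Cast on 133 stitches; work 224 rows; border pick-up 110 stitches.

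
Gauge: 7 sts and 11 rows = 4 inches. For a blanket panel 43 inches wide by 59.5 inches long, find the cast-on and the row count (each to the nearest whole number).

Stitch gauge = 7/4 = 1.75 sts/in; 43 × 1.75 = 75.25 → 75 sts.
Row gauge = 11/4 = 2.75 rows/in; 59.5 × 2.75 = 163.62 → 164 rows.

Cast on 75 stitches and work 164 rows.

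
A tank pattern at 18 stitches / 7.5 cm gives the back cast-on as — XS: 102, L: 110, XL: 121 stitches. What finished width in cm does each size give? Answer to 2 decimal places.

XS 42.50 cm; L 45.83 cm; XL 50.42 cm.

18/7.5 = 2.4 sts per cm.
XS: 102 / 2.4 = 42.500 → 42.50 cm.
L: 110 / 2.4 = 45.833 → 45.83 cm.
XL: 121 / 2.4 = 50.417 → 50.42 cm.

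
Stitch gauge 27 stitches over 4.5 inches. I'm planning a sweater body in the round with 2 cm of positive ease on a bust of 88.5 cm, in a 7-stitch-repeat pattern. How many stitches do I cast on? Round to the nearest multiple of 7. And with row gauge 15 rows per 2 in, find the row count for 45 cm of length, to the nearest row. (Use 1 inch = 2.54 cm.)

Finished = 88.5 + 2 = 90.5 cm.
90.5 cm × 1/2.54 = 35.63 inches.
27/4.5 = 6 sts per in; 35.63 × 6 = 213.78 sts.
Nearest multiple of 7 → 217.
45 cm = 17.72 inches; × 7.5 = 132.87 → 133 rows.

Cast on 217 stitches; work 133 rows.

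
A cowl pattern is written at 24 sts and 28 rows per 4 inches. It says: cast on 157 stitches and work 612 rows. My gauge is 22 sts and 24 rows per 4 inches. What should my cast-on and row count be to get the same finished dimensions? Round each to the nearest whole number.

Cast on 144 stitches; work 525 rows.

Stitches: 157 × 22/24 = 143.92 → 144.
Rows: 612 × 24/28 = 524.57 → 525.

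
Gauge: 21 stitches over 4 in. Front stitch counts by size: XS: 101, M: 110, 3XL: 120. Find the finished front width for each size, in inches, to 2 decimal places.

21/4 = 5.25 sts per in.
XS: 101 / 5.25 = 19.238 → 19.24 in.
M: 110 / 5.25 = 20.952 → 20.95 in.
3XL: 120 / 5.25 = 22.857 → 22.86 in.

XS 19.24 inches; M 20.95 inches; 3XL 22.86 inches.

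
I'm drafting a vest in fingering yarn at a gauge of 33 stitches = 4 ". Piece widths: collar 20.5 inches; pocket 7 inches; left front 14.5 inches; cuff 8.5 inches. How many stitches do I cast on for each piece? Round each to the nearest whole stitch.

Rate = 33/4 = 8.25 sts per in.
collar: 20.5 × 8.25 = 169.12 → 169.
pocket: 7 × 8.25 = 57.75 → 58.
left front: 14.5 × 8.25 = 119.62 → 120.
cuff: 8.5 × 8.25 = 70.12 → 70.

collar 169; pocket 58; left front 120; cuff 70.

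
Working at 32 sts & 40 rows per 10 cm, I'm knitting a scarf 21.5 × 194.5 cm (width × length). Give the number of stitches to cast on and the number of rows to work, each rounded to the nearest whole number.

Cast on 69 stitches and work 778 rows.

Stitch gauge = 32/10 = 3.2 sts/cm; 21.5 × 3.2 = 68.80 → 69 sts.
Row gauge = 40/10 = 4 rows/cm; 194.5 × 4 = 778.00 → 778 rows.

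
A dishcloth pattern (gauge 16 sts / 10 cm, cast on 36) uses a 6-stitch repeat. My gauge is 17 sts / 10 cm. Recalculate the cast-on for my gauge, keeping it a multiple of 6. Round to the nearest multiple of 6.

CO 36 sts.

36 × 17 / 16 = 38.25.
Nearest multiple of 6: 36.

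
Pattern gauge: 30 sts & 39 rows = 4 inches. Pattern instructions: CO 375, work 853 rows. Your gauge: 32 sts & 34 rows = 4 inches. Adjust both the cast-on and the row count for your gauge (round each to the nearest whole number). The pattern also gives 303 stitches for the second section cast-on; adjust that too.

Stitches: 375 × 32/30 = 400.00 → 400.
Rows: 853 × 34/39 = 743.64 → 744.
second section cast-on: 303 × 32/30 = 323.20 → 323.

Cast on 400 stitches; work 744 rows; second section cast-on 323 stitches.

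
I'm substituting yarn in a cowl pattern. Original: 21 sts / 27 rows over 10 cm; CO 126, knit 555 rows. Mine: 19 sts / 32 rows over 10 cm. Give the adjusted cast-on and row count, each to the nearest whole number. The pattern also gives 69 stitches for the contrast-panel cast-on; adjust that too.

Cast on 114 stitches; work 658 rows; contrast-panel cast-on 62 stitches.

Stitches: 126 × 19/21 = 114.00 → 114.
Rows: 555 × 32/27 = 657.78 → 658.
contrast-panel cast-on: 69 × 19/21 = 62.43 → 62.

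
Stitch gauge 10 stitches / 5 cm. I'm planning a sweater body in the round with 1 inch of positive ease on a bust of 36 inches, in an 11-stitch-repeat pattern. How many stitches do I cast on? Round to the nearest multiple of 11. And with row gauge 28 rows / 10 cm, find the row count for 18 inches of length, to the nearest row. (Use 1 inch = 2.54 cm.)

Finished = 36 + 1 = 37 inches.
37 inches × 2.54 = 93.98 cm.
10/5 = 2 sts per cm; 93.98 × 2 = 187.96 sts.
Nearest multiple of 11 → 187.
18 inches = 45.72 cm; × 2.8 = 128.02 → 128 rows.

Cast on 187 stitches; work 128 rows.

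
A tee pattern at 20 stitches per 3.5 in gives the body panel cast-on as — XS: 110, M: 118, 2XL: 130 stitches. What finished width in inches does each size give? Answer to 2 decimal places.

XS 19.25 inches; M 20.65 inches; 2XL 22.75 inches.

20/3.5 = 5.714 sts per in.
XS: 110 / 5.714 = 19.250 → 19.25 in.
M: 118 / 5.714 = 20.650 → 20.65 in.
2XL: 130 / 5.714 = 22.750 → 22.75 in.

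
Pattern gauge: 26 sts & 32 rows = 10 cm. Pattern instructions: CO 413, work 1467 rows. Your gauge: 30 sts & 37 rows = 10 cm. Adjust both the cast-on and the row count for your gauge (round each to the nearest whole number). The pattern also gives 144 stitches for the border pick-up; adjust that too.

Stitches: 413 × 30/26 = 476.54 → 477.
Rows: 1467 × 37/32 = 1696.22 → 1696.
border pick-up: 144 × 30/26 = 166.15 → 166.

Cast on 477 stitches; work 1696 rows; border pick-up 166 stitches.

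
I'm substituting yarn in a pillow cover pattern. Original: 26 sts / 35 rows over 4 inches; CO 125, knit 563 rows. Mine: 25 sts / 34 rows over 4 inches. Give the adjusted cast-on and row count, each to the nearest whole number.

Stitches: 125 × 25/26 = 120.19 → 120.
Rows: 563 × 34/35 = 546.91 → 547.

Cast on 120 stitches; work 547 rows.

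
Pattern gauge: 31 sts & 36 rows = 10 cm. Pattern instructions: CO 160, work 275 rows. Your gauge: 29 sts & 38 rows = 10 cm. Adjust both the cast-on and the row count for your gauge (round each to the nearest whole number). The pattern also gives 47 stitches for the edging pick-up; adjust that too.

Stitches: 160 × 29/31 = 149.68 → 150.
Rows: 275 × 38/36 = 290.28 → 290.
edging pick-up: 47 × 29/31 = 43.97 → 44.

Cast on 150 stitches; work 290 rows; edging pick-up 44 stitches.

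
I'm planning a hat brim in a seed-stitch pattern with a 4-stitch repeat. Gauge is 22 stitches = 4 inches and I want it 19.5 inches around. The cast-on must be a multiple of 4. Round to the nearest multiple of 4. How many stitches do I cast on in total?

108 stitches.

22 / 4 = 5.5 sts per inch.
19.5 × 5.5 = 107.25 sts.
Nearest multiple of 4: 108.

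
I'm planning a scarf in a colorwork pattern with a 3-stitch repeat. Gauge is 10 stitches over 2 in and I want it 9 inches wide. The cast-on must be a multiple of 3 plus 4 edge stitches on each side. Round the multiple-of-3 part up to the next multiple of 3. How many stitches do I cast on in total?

10 / 2 = 5 sts per inch.
9 × 5 = 45.00 sts.
Less 8 edge sts → 37.00 for the repeat.
Next multiple of 3: 39.
Add back 8 edge sts → 47.

47 stitches.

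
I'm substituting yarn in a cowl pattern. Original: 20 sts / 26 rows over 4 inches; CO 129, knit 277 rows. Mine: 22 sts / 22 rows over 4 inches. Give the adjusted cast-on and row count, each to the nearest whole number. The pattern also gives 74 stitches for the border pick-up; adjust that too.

Stitches: 129 × 22/20 = 141.90 → 142.
Rows: 277 × 22/26 = 234.38 → 234.
border pick-up: 74 × 22/20 = 81.40 → 81.

Cast on 142 stitches; work 234 rows; border pick-up 81 stitches.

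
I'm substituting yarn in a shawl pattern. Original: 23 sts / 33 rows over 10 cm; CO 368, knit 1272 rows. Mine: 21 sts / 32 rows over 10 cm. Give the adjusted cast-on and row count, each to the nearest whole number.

Stitches: 368 × 21/23 = 336.00 → 336.
Rows: 1272 × 32/33 = 1233.45 → 1233.

Cast on 336 stitches; work 1233 rows.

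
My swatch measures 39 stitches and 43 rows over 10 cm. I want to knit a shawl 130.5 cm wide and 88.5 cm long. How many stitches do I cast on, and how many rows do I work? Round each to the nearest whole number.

Cast on 509 stitches and work 381 rows.

Stitch gauge = 39/10 = 3.9 sts/cm; 130.5 × 3.9 = 508.95 → 509 sts.
Row gauge = 43/10 = 4.3 rows/cm; 88.5 × 4.3 = 380.55 → 381 rows.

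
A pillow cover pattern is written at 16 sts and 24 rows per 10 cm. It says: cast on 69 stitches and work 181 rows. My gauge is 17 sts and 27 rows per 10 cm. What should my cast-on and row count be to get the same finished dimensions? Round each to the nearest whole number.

Stitches: 69 × 17/16 = 73.31 → 73.
Rows: 181 × 27/24 = 203.62 → 204.

Cast on 73 stitches; work 204 rows.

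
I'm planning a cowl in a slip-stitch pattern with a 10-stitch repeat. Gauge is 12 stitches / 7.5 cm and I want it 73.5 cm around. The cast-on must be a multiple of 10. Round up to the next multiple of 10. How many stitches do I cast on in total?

CO 120 sts.

12 / 7.5 = 1.6 sts per cm.
73.5 × 1.6 = 117.60 sts.
Next multiple of 10: 120.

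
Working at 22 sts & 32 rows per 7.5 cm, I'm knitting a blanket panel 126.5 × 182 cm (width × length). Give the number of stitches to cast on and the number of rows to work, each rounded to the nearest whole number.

Stitch gauge = 22/7.5 = 2.933 sts/cm; 126.5 × 2.933 = 371.07 → 371 sts.
Row gauge = 32/7.5 = 4.267 rows/cm; 182 × 4.267 = 776.53 → 777 rows.

Cast on 371 stitches and work 777 rows.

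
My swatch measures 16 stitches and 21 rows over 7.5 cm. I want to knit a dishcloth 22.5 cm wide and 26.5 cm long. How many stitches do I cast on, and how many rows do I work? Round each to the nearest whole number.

Cast on 48 stitches and work 74 rows.

Stitch gauge = 16/7.5 = 2.133 sts/cm; 22.5 × 2.133 = 48.00 → 48 sts.
Row gauge = 21/7.5 = 2.8 rows/cm; 26.5 × 2.8 = 74.20 → 74 rows.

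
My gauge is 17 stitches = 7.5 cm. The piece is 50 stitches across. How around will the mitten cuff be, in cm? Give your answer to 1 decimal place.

22.1 cm.

17 stitches / 7.5 cm = 2.267 stitches per cm.
50 / 2.267 = 22.06 cm.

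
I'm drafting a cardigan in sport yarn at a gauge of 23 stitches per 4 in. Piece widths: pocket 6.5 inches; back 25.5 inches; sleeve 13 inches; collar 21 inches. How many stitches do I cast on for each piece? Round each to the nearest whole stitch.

pocket 37; back 147; sleeve 75; collar 121.

Rate = 23/4 = 5.75 sts per in.
pocket: 6.5 × 5.75 = 37.38 → 37.
back: 25.5 × 5.75 = 146.62 → 147.
sleeve: 13 × 5.75 = 74.75 → 75.
collar: 21 × 5.75 = 120.75 → 121.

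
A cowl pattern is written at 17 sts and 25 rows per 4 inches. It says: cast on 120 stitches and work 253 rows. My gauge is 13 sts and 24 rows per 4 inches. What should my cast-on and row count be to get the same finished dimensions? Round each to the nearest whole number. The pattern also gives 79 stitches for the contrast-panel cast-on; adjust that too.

Cast on 92 stitches; work 243 rows; contrast-panel cast-on 60 stitches.

Stitches: 120 × 13/17 = 91.76 → 92.
Rows: 253 × 24/25 = 242.88 → 243.
contrast-panel cast-on: 79 × 13/17 = 60.41 → 60.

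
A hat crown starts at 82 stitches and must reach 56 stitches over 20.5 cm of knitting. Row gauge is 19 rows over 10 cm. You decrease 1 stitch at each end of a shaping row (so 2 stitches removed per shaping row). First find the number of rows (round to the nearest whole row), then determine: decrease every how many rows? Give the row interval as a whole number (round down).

Decrease every 3rd row.

Rows = 20.5 × 1.9 = 39.0 → 39 rows.
Stitches to remove: 26 → 13 shaping rows (at 2 st each).
39 / 13 = 3.00 → every 3 rows.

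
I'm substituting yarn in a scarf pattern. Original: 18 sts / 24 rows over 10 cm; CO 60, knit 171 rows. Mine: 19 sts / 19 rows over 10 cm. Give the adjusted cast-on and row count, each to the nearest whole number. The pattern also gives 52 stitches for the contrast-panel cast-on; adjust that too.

Cast on 63 stitches; work 135 rows; contrast-panel cast-on 55 stitches.

Stitches: 60 × 19/18 = 63.33 → 63.
Rows: 171 × 19/24 = 135.38 → 135.
contrast-panel cast-on: 52 × 19/18 = 54.89 → 55.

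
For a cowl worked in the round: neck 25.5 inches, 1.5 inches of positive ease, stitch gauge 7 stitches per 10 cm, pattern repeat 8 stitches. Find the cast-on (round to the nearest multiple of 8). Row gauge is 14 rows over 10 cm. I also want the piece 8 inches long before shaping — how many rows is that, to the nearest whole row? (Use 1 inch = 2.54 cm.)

Finished = 25.5 + 1.5 = 27 inches.
27 inches × 2.54 = 68.58 cm.
7/10 = 0.7 sts per cm; 68.58 × 0.7 = 48.01 sts.
Nearest multiple of 8 → 48.
8 inches = 20.32 cm; × 1.4 = 28.45 → 28 rows.

Cast on 48 stitches; work 28 rows.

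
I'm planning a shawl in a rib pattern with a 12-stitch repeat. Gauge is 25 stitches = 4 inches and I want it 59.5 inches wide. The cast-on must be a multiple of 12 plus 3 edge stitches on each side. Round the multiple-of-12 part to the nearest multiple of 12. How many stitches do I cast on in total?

CO 366 sts.

25 / 4 = 6.25 sts per inch.
59.5 × 6.25 = 371.88 sts.
Less 6 edge sts → 365.88 for the repeat.
Nearest multiple of 12: 360.
Add back 6 edge sts → 366.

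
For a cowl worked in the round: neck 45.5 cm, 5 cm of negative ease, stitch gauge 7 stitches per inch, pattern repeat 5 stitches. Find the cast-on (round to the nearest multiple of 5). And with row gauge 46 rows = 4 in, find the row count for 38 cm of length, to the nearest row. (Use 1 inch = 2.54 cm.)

Finished = 45.5 − 5 = 40.5 cm.
40.5 cm × 1/2.54 = 15.94 inches.
7/1 = 7 sts per in; 15.94 × 7 = 111.61 sts.
Nearest multiple of 5 → 110.
38 cm = 14.96 inches; × 11.5 = 172.05 → 172 rows.

Cast on 110 stitches; work 172 rows.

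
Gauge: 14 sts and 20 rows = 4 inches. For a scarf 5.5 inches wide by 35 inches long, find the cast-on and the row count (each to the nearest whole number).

Cast on 19 stitches and work 175 rows.

Stitch gauge = 14/4 = 3.5 sts/in; 5.5 × 3.5 = 19.25 → 19 sts.
Row gauge = 20/4 = 5 rows/in; 35 × 5 = 175.00 → 175 rows.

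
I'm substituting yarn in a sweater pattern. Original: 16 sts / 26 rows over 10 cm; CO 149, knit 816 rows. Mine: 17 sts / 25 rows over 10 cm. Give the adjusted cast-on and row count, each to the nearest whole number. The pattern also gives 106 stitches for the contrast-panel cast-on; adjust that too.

Stitches: 149 × 17/16 = 158.31 → 158.
Rows: 816 × 25/26 = 784.62 → 785.
contrast-panel cast-on: 106 × 17/16 = 112.62 → 113.

Cast on 158 stitches; work 785 rows; contrast-panel cast-on 113 stitches.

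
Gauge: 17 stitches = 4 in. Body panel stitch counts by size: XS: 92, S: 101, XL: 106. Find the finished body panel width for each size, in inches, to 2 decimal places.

17/4 = 4.25 sts per in.
XS: 92 / 4.25 = 21.647 → 21.65 in.
S: 101 / 4.25 = 23.765 → 23.76 in.
XL: 106 / 4.25 = 24.941 → 24.94 in.

XS 21.65 inches; S 23.76 inches; XL 24.94 inches.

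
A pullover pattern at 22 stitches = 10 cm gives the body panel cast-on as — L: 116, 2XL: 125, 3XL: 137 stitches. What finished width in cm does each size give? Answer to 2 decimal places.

22/10 = 2.2 sts per cm.
L: 116 / 2.2 = 52.727 → 52.73 cm.
2XL: 125 / 2.2 = 56.818 → 56.82 cm.
3XL: 137 / 2.2 = 62.273 → 62.27 cm.

L 52.73 cm; 2XL 56.82 cm; 3XL 62.27 cm.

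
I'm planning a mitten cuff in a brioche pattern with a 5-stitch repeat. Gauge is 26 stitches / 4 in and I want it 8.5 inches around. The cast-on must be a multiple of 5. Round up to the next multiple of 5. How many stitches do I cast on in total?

26 / 4 = 6.5 sts per inch.
8.5 × 6.5 = 55.25 sts.
Next multiple of 5: 60.

Cast on 60 stitches.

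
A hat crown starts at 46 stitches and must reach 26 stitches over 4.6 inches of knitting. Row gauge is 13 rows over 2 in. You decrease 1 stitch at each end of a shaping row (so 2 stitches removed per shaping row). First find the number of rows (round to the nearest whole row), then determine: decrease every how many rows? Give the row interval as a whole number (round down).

Decrease every 3rd row.

Rows = 4.6 × 6.5 = 29.9 → 30 rows.
Stitches to remove: 20 → 10 shaping rows (at 2 st each).
30 / 10 = 3.00 → every 3 rows.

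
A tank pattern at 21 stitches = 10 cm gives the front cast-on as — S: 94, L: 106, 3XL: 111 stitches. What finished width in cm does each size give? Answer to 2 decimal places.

21/10 = 2.1 sts per cm.
S: 94 / 2.1 = 44.762 → 44.76 cm.
L: 106 / 2.1 = 50.476 → 50.48 cm.
3XL: 111 / 2.1 = 52.857 → 52.86 cm.

S 44.76 cm; L 50.48 cm; 3XL 52.86 cm.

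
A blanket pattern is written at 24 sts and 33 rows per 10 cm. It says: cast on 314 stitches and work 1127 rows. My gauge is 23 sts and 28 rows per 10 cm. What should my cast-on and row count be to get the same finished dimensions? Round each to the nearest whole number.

Cast on 301 stitches; work 956 rows.

Stitches: 314 × 23/24 = 300.92 → 301.
Rows: 1127 × 28/33 = 956.24 → 956.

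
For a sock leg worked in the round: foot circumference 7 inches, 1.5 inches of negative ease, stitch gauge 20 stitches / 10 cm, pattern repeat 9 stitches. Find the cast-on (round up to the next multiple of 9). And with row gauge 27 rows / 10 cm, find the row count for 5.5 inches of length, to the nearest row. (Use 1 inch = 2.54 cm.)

Finished = 7 − 1.5 = 5.5 inches.
5.5 inches × 2.54 = 13.97 cm.
20/10 = 2 sts per cm; 13.97 × 2 = 27.94 sts.
Next multiple of 9 → 36.
5.5 inches = 13.97 cm; × 2.7 = 37.72 → 38 rows.

Cast on 36 stitches; work 38 rows.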